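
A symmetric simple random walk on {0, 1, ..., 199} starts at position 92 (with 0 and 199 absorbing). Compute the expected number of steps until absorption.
E[τ | X_0 = 92] = 9844

Let v_k = E[τ | X_0 = k]. Boundary: v_0 = v_199 = 0. Recurrence: v_k = 1 + (v_{k-1} + v_{k+1})/2 for 1 ≤ k ≤ 198. The particular solution to v_k − (v_{k-1} + v_{k+1})/2 = 1 is v_k = −k^2. Adding homogeneous solution A + B k and matching boundaries gives v_k = k (199 − k). Substituting k = 92: v_92 = 92 · 107 = 9844.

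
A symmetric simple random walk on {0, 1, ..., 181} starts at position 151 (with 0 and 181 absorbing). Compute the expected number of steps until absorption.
E[τ | X_0 = 151] = 4530

Let v_k = E[τ | X_0 = k]. Boundary: v_0 = v_181 = 0. Recurrence: v_k = 1 + (v_{k-1} + v_{k+1})/2 for 1 ≤ k ≤ 180. The particular solution to v_k − (v_{k-1} + v_{k+1})/2 = 1 is v_k = −k^2. Adding homogeneous solution A + B k and matching boundaries gives v_k = k (181 − k). Substituting k = 151: v_151 = 151 · 30 = 4530.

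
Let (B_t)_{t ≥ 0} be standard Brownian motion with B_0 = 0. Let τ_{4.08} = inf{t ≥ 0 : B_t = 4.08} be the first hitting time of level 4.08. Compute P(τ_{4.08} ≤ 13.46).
P(τ_{4.08} ≤ 13.46) = 2(1 − Φ(4.08/√13.46)) = 2(1 − Φ(1.1121)) ≈ 0.2661

By the reflection principle for standard BM, P(τ_b ≤ t) = 2 · P(B_t ≥ b). Since B_t ~ N(0, t), P(B_t ≥ 4.08) = 1 − Φ(4.08/√t) = 1 − Φ(4.08/√13.46) = 1 − Φ(1.1121) ≈ 0.13305. Doubling: P(τ_{4.08} ≤ 13.46) ≈ 2 · 0.13305 = 0.26610 ≈ 0.2661.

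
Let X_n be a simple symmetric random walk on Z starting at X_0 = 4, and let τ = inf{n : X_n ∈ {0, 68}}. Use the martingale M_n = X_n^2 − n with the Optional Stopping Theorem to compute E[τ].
E[τ] = 256

M_n = X_n^2 − n is a martingale (since E[X_{n+1}^2 | F_n] = X_n^2 + 1). By OST (τ has finite mean in a bounded region), E[M_τ] = E[M_0] = X_0^2 − 0 = 4^2 = 16. Also E[M_τ] = E[X_τ^2] − E[τ]. The walk exits at 0 or 68, with P(hit 68 first) = 4/68, so E[X_τ^2] = 68^2 · 4/68 + 0 = 272. Thus E[τ] = E[X_τ^2] − E[M_τ] = 272 − 16 = 256 = 4(68 − 4) = 256.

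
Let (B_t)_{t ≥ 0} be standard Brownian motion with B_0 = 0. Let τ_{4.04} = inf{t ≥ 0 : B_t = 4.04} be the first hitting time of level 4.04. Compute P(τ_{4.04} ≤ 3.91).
P(τ_{4.04} ≤ 3.91) = 2(1 − Φ(4.04/√3.91)) = 2(1 − Φ(2.0431)) ≈ 0.0410

By the reflection principle for standard BM, P(τ_b ≤ t) = 2 · P(B_t ≥ b). Since B_t ~ N(0, t), P(B_t ≥ 4.04) = 1 − Φ(4.04/√t) = 1 − Φ(4.04/√3.91) = 1 − Φ(2.0431) ≈ 0.02052. Doubling: P(τ_{4.04} ≤ 3.91) ≈ 2 · 0.02052 = 0.04104 ≈ 0.0410.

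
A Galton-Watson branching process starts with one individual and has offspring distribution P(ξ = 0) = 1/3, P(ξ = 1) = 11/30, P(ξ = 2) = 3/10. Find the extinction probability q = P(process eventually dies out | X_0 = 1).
q = 1

Mean offspring μ = 0·1/3 + 1·11/30 + 2·3/10 = 29/30 ≤ 1. For μ ≤ 1 with offspring not concentrated at 1, the Galton-Watson process goes extinct almost surely, so q = 1.
(Algebraic check: The pgf is f(s) = 1/3 + 11/30·s + 3/10·s². The extinction probability q is the smallest fixed point of f in [0, 1]. Setting s = f(s):
  3/10·s² + (11/30 − 1)·s + 1/3 = 0
  3/10·s² − (1/3 + 3/10)·s + 1/3 = 0
which factors as (s − 1)·(3/10·s − 1/3) = 0, giving roots s = 1 and s = (1/3)/(3/10) = 10/9. Since 10/9 ≥ 1, the smallest root in [0, 1] is s = 1.)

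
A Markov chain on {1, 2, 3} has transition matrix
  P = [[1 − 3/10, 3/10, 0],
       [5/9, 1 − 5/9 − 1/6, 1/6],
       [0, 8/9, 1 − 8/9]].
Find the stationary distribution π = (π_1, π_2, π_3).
π = (800/1313, 432/1313, 81/1313)

This is a birth-death chain on three states, which satisfies detailed balance: π_1 · P_{12} = π_2 · P_{21} and π_2 · P_{23} = π_3 · P_{32}.
From π_1 · 3/10 = π_2 · 5/9: π_2/π_1 = (3/10)/(5/9) = 27/50.
From π_2 · 1/6 = π_3 · 8/9: π_3/π_2 = (1/6)/(8/9) = 3/16.
Take π_1 proportional to 1; then unnormalized π = (1, 27/50, 81/800). Normalize by dividing by the sum 1313/800:
  π = (800/1313, 432/1313, 81/1313).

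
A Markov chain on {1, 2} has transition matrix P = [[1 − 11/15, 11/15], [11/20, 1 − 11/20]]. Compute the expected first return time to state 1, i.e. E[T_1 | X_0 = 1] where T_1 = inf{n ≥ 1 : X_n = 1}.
E[T_1 | X_0 = 1] = 1/π_1 = 7/3

For an irreducible recurrent Markov chain with stationary distribution π, E[T_i | X_0 = i] = 1/π_i (Kac's formula). Here π_1 = (11/20)/(11/15 + 11/20) = (11/20)/(77/60) = 3/7, so E[T_1 | X_0 = 1] = 1/π_1 = (11/15 + 11/20)/(11/20) = (77/60)/(11/20) = 7/3.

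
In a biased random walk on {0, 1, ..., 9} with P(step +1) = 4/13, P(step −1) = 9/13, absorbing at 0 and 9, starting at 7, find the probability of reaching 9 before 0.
P(hit 9 before 0) = (1 − (9/4)^7) / (1 − (9/4)^9) = 15253072/77431669

Let u_k denote P(reach 9 before 0 | start at k). Boundary: u_0 = 0, u_9 = 1. Recurrence: u_k = 4/13·u_{k+1} + 9/13·u_{k-1} for 1 ≤ k ≤ 8. Try u_k = A + B·r^k with r = q/p = (9/13)/(4/13) = 9/4. Substitution satisfies the recurrence; boundary conditions give:
  u_k = (1 − r^k) / (1 − r^N) = (1 − (9/4)^7) / (1 − (9/4)^9) = 15253072/77431669.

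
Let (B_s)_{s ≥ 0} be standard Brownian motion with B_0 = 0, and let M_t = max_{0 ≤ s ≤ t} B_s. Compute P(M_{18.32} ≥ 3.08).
P(M_{18.32} ≥ 3.08) = 2·P(B_{18.32} ≥ 3.08) = 2(1 − Φ(3.08/√18.32)) ≈ 0.4718

By the reflection principle for Brownian motion, P(M_t ≥ a) = 2 · P(B_t ≥ a) for a ≥ 0. Since B_t ~ N(0, t), P(B_t ≥ 3.08) = 1 − Φ(3.08/√t) = 1 − Φ(3.08/√18.32) = 1 − Φ(0.7196). So
  P(M_{18.32} ≥ 3.08) = 2(1 − Φ(0.7196)) ≈ 0.4718.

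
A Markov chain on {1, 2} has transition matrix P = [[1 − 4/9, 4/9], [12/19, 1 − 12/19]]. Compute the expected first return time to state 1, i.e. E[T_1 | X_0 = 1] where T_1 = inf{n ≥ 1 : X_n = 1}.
E[T_1 | X_0 = 1] = 1/π_1 = 46/27

For an irreducible recurrent Markov chain with stationary distribution π, E[T_i | X_0 = i] = 1/π_i (Kac's formula). Here π_1 = (12/19)/(4/9 + 12/19) = (12/19)/(184/171) = 27/46, so E[T_1 | X_0 = 1] = 1/π_1 = (4/9 + 12/19)/(12/19) = (184/171)/(12/19) = 46/27.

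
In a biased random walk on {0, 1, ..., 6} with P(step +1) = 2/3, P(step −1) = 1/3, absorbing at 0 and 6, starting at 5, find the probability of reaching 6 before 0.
P(hit 6 before 0) = (1 − (1/2)^5) / (1 − (1/2)^6) = 62/63

Let u_k denote P(reach 6 before 0 | start at k). Boundary: u_0 = 0, u_6 = 1. Recurrence: u_k = 2/3·u_{k+1} + 1/3·u_{k-1} for 1 ≤ k ≤ 5. Try u_k = A + B·r^k with r = q/p = (1/3)/(2/3) = 1/2. Substitution satisfies the recurrence; boundary conditions give:
  u_k = (1 − r^k) / (1 − r^N) = (1 − (1/2)^5) / (1 − (1/2)^6) = 62/63.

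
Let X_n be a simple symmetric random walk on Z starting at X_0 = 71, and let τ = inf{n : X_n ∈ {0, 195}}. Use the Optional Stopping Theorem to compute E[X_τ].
E[X_τ] = 71

X_n is a martingale and τ is a bounded-mean stopping time (indeed τ is finite a.s. with bounded expectation since the walk is in a bounded region). By the OST, E[X_τ] = E[X_0] = 71. Equivalently: E[X_τ] = 195 · P(hit 195 first) + 0 · P(hit 0 first) = 195 · (71/195) = 71.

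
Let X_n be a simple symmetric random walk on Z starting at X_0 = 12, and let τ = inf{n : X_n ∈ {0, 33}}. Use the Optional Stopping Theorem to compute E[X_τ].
E[X_τ] = 12

X_n is a martingale and τ is a bounded-mean stopping time (indeed τ is finite a.s. with bounded expectation since the walk is in a bounded region). By the OST, E[X_τ] = E[X_0] = 12. Equivalently: E[X_τ] = 33 · P(hit 33 first) + 0 · P(hit 0 first) = 33 · (12/33) = 12.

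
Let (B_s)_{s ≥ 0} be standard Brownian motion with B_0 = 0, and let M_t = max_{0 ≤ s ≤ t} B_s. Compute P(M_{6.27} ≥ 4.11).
P(M_{6.27} ≥ 4.11) = 2·P(B_{6.27} ≥ 4.11) = 2(1 − Φ(4.11/√6.27)) ≈ 0.1007

By the reflection principle for Brownian motion, P(M_t ≥ a) = 2 · P(B_t ≥ a) for a ≥ 0. Since B_t ~ N(0, t), P(B_t ≥ 4.11) = 1 − Φ(4.11/√t) = 1 − Φ(4.11/√6.27) = 1 − Φ(1.6414). So
  P(M_{6.27} ≥ 4.11) = 2(1 − Φ(1.6414)) ≈ 0.1007.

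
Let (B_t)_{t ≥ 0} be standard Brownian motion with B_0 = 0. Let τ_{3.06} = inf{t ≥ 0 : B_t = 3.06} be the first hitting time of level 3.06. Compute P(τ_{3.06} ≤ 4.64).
P(τ_{3.06} ≤ 4.64) = 2(1 − Φ(3.06/√4.64)) = 2(1 − Φ(1.4206)) ≈ 0.1554

By the reflection principle for standard BM, P(τ_b ≤ t) = 2 · P(B_t ≥ b). Since B_t ~ N(0, t), P(B_t ≥ 3.06) = 1 − Φ(3.06/√t) = 1 − Φ(3.06/√4.64) = 1 − Φ(1.4206) ≈ 0.07772. Doubling: P(τ_{3.06} ≤ 4.64) ≈ 2 · 0.07772 = 0.15544 ≈ 0.1554.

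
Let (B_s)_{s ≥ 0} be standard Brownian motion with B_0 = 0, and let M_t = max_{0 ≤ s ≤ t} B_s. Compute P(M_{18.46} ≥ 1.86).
P(M_{18.46} ≥ 1.86) = 2·P(B_{18.46} ≥ 1.86) = 2(1 − Φ(1.86/√18.46)) ≈ 0.6651

By the reflection principle for Brownian motion, P(M_t ≥ a) = 2 · P(B_t ≥ a) for a ≥ 0. Since B_t ~ N(0, t), P(B_t ≥ 1.86) = 1 − Φ(1.86/√t) = 1 − Φ(1.86/√18.46) = 1 − Φ(0.4329). So
  P(M_{18.46} ≥ 1.86) = 2(1 − Φ(0.4329)) ≈ 0.6651.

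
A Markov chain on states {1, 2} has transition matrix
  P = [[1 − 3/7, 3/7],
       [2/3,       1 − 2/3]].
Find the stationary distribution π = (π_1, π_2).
π_1 = 14/23, π_2 = 9/23

Solve πP = π with π_1 + π_2 = 1. From πP = π: π_1 · (1 − 3/7) + π_2 · 2/3 = π_1 ⇒ π_2 · 2/3 = π_1 · 3/7 ⇒ π_2/π_1 = (3/7)/(2/3) = 9/14. Together with π_1 + π_2 = 1:
  π_1 = (2/3)/(3/7 + 2/3) = (2/3)/(23/21) = 14/23,
  π_2 = (3/7)/(3/7 + 2/3) = (3/7)/(23/21) = 9/23.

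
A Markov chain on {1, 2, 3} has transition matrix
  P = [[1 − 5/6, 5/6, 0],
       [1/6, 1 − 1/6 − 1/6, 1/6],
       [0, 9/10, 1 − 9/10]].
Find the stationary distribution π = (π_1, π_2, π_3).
π = (27/187, 135/187, 25/187)

This is a birth-death chain on three states, which satisfies detailed balance: π_1 · P_{12} = π_2 · P_{21} and π_2 · P_{23} = π_3 · P_{32}.
From π_1 · 5/6 = π_2 · 1/6: π_2/π_1 = (5/6)/(1/6) = 5.
From π_2 · 1/6 = π_3 · 9/10: π_3/π_2 = (1/6)/(9/10) = 5/27.
Take π_1 proportional to 1; then unnormalized π = (1, 5, 25/27). Normalize by dividing by the sum 187/27:
  π = (27/187, 135/187, 25/187).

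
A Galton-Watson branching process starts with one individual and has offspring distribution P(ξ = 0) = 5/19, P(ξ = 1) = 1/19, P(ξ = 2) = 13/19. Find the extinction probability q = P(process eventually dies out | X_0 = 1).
q = 5/13

The pgf is f(s) = 5/19 + 1/19·s + 13/19·s². The extinction probability q is the smallest fixed point of f in [0, 1]. Setting s = f(s):
  13/19·s² + (1/19 − 1)·s + 5/19 = 0
  13/19·s² − (5/19 + 13/19)·s + 5/19 = 0
which factors as (s − 1)·(13/19·s − 5/19) = 0, giving roots s = 1 and s = (5/19)/(13/19) = 5/13.
Mean offspring μ = 1/19 + 2·13/19 = 27/19 > 1 (supercritical), so q < 1. The extinction probability is the smaller root: q = (5/19)/(13/19) = 5/13.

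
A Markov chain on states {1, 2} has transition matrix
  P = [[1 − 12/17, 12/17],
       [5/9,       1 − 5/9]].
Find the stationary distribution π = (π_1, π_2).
π_1 = 85/193, π_2 = 108/193

Solve πP = π with π_1 + π_2 = 1. From πP = π: π_1 · (1 − 12/17) + π_2 · 5/9 = π_1 ⇒ π_2 · 5/9 = π_1 · 12/17 ⇒ π_2/π_1 = (12/17)/(5/9) = 108/85. Together with π_1 + π_2 = 1:
  π_1 = (5/9)/(12/17 + 5/9) = (5/9)/(193/153) = 85/193,
  π_2 = (12/17)/(12/17 + 5/9) = (12/17)/(193/153) = 108/193.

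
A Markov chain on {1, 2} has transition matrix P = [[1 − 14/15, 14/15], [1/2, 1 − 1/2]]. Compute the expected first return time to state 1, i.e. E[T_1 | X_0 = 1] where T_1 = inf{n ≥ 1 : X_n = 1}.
E[T_1 | X_0 = 1] = 1/π_1 = 43/15

For an irreducible recurrent Markov chain with stationary distribution π, E[T_i | X_0 = i] = 1/π_i (Kac's formula). Here π_1 = (1/2)/(14/15 + 1/2) = (1/2)/(43/30) = 15/43, so E[T_1 | X_0 = 1] = 1/π_1 = (14/15 + 1/2)/(1/2) = (43/30)/(1/2) = 43/15.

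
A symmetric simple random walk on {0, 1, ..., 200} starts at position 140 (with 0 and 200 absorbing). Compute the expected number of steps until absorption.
E[τ | X_0 = 140] = 8400

Let v_k = E[τ | X_0 = k]. Boundary: v_0 = v_200 = 0. Recurrence: v_k = 1 + (v_{k-1} + v_{k+1})/2 for 1 ≤ k ≤ 199. The particular solution to v_k − (v_{k-1} + v_{k+1})/2 = 1 is v_k = −k^2. Adding homogeneous solution A + B k and matching boundaries gives v_k = k (200 − k). Substituting k = 140: v_140 = 140 · 60 = 8400.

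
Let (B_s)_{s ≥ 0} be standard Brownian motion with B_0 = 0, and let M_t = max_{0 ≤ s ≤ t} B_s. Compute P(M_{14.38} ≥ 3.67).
P(M_{14.38} ≥ 3.67) = 2·P(B_{14.38} ≥ 3.67) = 2(1 − Φ(3.67/√14.38)) ≈ 0.3331

By the reflection principle for Brownian motion, P(M_t ≥ a) = 2 · P(B_t ≥ a) for a ≥ 0. Since B_t ~ N(0, t), P(B_t ≥ 3.67) = 1 − Φ(3.67/√t) = 1 − Φ(3.67/√14.38) = 1 − Φ(0.9678). So
  P(M_{14.38} ≥ 3.67) = 2(1 − Φ(0.9678)) ≈ 0.3331.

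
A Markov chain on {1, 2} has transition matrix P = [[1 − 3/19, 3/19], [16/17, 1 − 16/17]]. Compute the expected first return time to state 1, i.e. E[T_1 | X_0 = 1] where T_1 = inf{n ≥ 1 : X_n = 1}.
E[T_1 | X_0 = 1] = 1/π_1 = 355/304

For an irreducible recurrent Markov chain with stationary distribution π, E[T_i | X_0 = i] = 1/π_i (Kac's formula). Here π_1 = (16/17)/(3/19 + 16/17) = (16/17)/(355/323) = 304/355, so E[T_1 | X_0 = 1] = 1/π_1 = (3/19 + 16/17)/(16/17) = (355/323)/(16/17) = 355/304.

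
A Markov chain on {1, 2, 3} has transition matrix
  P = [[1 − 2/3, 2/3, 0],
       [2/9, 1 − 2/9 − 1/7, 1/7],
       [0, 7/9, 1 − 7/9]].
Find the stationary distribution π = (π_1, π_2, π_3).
π = (49/223, 147/223, 27/223)

This is a birth-death chain on three states, which satisfies detailed balance: π_1 · P_{12} = π_2 · P_{21} and π_2 · P_{23} = π_3 · P_{32}.
From π_1 · 2/3 = π_2 · 2/9: π_2/π_1 = (2/3)/(2/9) = 3.
From π_2 · 1/7 = π_3 · 7/9: π_3/π_2 = (1/7)/(7/9) = 9/49.
Take π_1 proportional to 1; then unnormalized π = (1, 3, 27/49). Normalize by dividing by the sum 223/49:
  π = (49/223, 147/223, 27/223).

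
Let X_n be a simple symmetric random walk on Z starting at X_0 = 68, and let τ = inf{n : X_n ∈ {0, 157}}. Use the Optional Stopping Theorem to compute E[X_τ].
E[X_τ] = 68

X_n is a martingale and τ is a bounded-mean stopping time (indeed τ is finite a.s. with bounded expectation since the walk is in a bounded region). By the OST, E[X_τ] = E[X_0] = 68. Equivalently: E[X_τ] = 157 · P(hit 157 first) + 0 · P(hit 0 first) = 157 · (68/157) = 68.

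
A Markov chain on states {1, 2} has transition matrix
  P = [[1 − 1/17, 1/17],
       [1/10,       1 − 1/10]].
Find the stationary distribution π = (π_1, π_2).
π_1 = 17/27, π_2 = 10/27

Solve πP = π with π_1 + π_2 = 1. From πP = π: π_1 · (1 − 1/17) + π_2 · 1/10 = π_1 ⇒ π_2 · 1/10 = π_1 · 1/17 ⇒ π_2/π_1 = (1/17)/(1/10) = 10/17. Together with π_1 + π_2 = 1:
  π_1 = (1/10)/(1/17 + 1/10) = (1/10)/(27/170) = 17/27,
  π_2 = (1/17)/(1/17 + 1/10) = (1/17)/(27/170) = 10/27.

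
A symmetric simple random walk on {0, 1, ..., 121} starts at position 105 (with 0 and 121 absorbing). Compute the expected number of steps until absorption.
E[τ | X_0 = 105] = 1680

Let v_k = E[τ | X_0 = k]. Boundary: v_0 = v_121 = 0. Recurrence: v_k = 1 + (v_{k-1} + v_{k+1})/2 for 1 ≤ k ≤ 120. The particular solution to v_k − (v_{k-1} + v_{k+1})/2 = 1 is v_k = −k^2. Adding homogeneous solution A + B k and matching boundaries gives v_k = k (121 − k). Substituting k = 105: v_105 = 105 · 16 = 1680.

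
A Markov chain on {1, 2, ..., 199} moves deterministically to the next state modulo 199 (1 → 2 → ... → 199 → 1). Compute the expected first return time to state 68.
E[T_68 | X_0 = 68] = 199

The chain cycles deterministically, so starting at state 68 it returns in exactly 199 steps. Equivalently, the stationary distribution is uniform π_j = 1/199 for every state j, so by Kac's formula E[T_68] = 1/π_68 = 199.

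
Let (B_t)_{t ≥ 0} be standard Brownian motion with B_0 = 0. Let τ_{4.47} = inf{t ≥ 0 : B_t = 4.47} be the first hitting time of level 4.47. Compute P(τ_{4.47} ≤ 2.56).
P(τ_{4.47} ≤ 2.56) = 2(1 − Φ(4.47/√2.56)) = 2(1 − Φ(2.7937)) ≈ 0.0052

By the reflection principle for standard BM, P(τ_b ≤ t) = 2 · P(B_t ≥ b). Since B_t ~ N(0, t), P(B_t ≥ 4.47) = 1 − Φ(4.47/√t) = 1 − Φ(4.47/√2.56) = 1 − Φ(2.7937) ≈ 0.00261. Doubling: P(τ_{4.47} ≤ 2.56) ≈ 2 · 0.00261 = 0.00522 ≈ 0.0052.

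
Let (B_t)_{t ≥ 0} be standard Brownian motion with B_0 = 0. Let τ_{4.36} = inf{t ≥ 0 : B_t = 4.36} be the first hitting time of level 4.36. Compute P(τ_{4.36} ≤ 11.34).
P(τ_{4.36} ≤ 11.34) = 2(1 − Φ(4.36/√11.34)) = 2(1 − Φ(1.2947)) ≈ 0.1954

By the reflection principle for standard BM, P(τ_b ≤ t) = 2 · P(B_t ≥ b). Since B_t ~ N(0, t), P(B_t ≥ 4.36) = 1 − Φ(4.36/√t) = 1 − Φ(4.36/√11.34) = 1 − Φ(1.2947) ≈ 0.09771. Doubling: P(τ_{4.36} ≤ 11.34) ≈ 2 · 0.09771 = 0.19542 ≈ 0.1954.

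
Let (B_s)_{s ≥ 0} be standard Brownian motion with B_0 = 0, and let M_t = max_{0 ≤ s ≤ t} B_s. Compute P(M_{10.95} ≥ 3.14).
P(M_{10.95} ≥ 3.14) = 2·P(B_{10.95} ≥ 3.14) = 2(1 − Φ(3.14/√10.95)) ≈ 0.3427

By the reflection principle for Brownian motion, P(M_t ≥ a) = 2 · P(B_t ≥ a) for a ≥ 0. Since B_t ~ N(0, t), P(B_t ≥ 3.14) = 1 − Φ(3.14/√t) = 1 − Φ(3.14/√10.95) = 1 − Φ(0.9489). So
  P(M_{10.95} ≥ 3.14) = 2(1 − Φ(0.9489)) ≈ 0.3427.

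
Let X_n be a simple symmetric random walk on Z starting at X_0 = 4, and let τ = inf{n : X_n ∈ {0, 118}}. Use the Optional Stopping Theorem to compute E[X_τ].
E[X_τ] = 4

X_n is a martingale and τ is a bounded-mean stopping time (indeed τ is finite a.s. with bounded expectation since the walk is in a bounded region). By the OST, E[X_τ] = E[X_0] = 4. Equivalently: E[X_τ] = 118 · P(hit 118 first) + 0 · P(hit 0 first) = 118 · (4/118) = 4.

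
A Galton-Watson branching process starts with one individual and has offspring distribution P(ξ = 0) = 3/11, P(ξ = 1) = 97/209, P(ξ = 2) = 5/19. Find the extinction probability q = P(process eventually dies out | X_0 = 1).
q = 1

Mean offspring μ = 0·3/11 + 1·97/209 + 2·5/19 = 207/209 ≤ 1. For μ ≤ 1 with offspring not concentrated at 1, the Galton-Watson process goes extinct almost surely, so q = 1.
(Algebraic check: The pgf is f(s) = 3/11 + 97/209·s + 5/19·s². The extinction probability q is the smallest fixed point of f in [0, 1]. Setting s = f(s):
  5/19·s² + (97/209 − 1)·s + 3/11 = 0
  5/19·s² − (3/11 + 5/19)·s + 3/11 = 0
which factors as (s − 1)·(5/19·s − 3/11) = 0, giving roots s = 1 and s = (3/11)/(5/19) = 57/55. Since 57/55 ≥ 1, the smallest root in [0, 1] is s = 1.)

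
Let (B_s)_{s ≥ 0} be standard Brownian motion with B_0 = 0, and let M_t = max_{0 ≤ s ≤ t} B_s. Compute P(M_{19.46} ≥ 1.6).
P(M_{19.46} ≥ 1.6) = 2·P(B_{19.46} ≥ 1.6) = 2(1 − Φ(1.6/√19.46)) ≈ 0.7168

By the reflection principle for Brownian motion, P(M_t ≥ a) = 2 · P(B_t ≥ a) for a ≥ 0. Since B_t ~ N(0, t), P(B_t ≥ 1.6) = 1 − Φ(1.6/√t) = 1 − Φ(1.6/√19.46) = 1 − Φ(0.3627). So
  P(M_{19.46} ≥ 1.6) = 2(1 − Φ(0.3627)) ≈ 0.7168.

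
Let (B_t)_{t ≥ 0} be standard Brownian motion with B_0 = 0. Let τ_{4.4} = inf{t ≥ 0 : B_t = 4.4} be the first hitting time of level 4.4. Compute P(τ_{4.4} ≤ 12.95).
P(τ_{4.4} ≤ 12.95) = 2(1 − Φ(4.4/√12.95)) = 2(1 − Φ(1.2227)) ≈ 0.2214

By the reflection principle for standard BM, P(τ_b ≤ t) = 2 · P(B_t ≥ b). Since B_t ~ N(0, t), P(B_t ≥ 4.4) = 1 − Φ(4.4/√t) = 1 − Φ(4.4/√12.95) = 1 − Φ(1.2227) ≈ 0.11072. Doubling: P(τ_{4.4} ≤ 12.95) ≈ 2 · 0.11072 = 0.22144 ≈ 0.2214.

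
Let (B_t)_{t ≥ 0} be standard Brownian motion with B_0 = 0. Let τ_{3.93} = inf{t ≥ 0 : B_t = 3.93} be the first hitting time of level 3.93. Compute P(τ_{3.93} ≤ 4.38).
P(τ_{3.93} ≤ 4.38) = 2(1 − Φ(3.93/√4.38)) = 2(1 − Φ(1.8778)) ≈ 0.0604

By the reflection principle for standard BM, P(τ_b ≤ t) = 2 · P(B_t ≥ b). Since B_t ~ N(0, t), P(B_t ≥ 3.93) = 1 − Φ(3.93/√t) = 1 − Φ(3.93/√4.38) = 1 − Φ(1.8778) ≈ 0.03020. Doubling: P(τ_{3.93} ≤ 4.38) ≈ 2 · 0.03020 = 0.06040 ≈ 0.0604.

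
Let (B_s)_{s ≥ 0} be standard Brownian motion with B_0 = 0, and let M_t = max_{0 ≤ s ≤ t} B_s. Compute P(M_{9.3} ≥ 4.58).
P(M_{9.3} ≥ 4.58) = 2·P(B_{9.3} ≥ 4.58) = 2(1 − Φ(4.58/√9.3)) ≈ 0.1331

By the reflection principle for Brownian motion, P(M_t ≥ a) = 2 · P(B_t ≥ a) for a ≥ 0. Since B_t ~ N(0, t), P(B_t ≥ 4.58) = 1 − Φ(4.58/√t) = 1 − Φ(4.58/√9.3) = 1 − Φ(1.5018). So
  P(M_{9.3} ≥ 4.58) = 2(1 − Φ(1.5018)) ≈ 0.1331.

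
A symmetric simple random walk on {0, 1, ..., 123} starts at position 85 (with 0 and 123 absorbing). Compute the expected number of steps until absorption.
E[τ | X_0 = 85] = 3230

Let v_k = E[τ | X_0 = k]. Boundary: v_0 = v_123 = 0. Recurrence: v_k = 1 + (v_{k-1} + v_{k+1})/2 for 1 ≤ k ≤ 122. The particular solution to v_k − (v_{k-1} + v_{k+1})/2 = 1 is v_k = −k^2. Adding homogeneous solution A + B k and matching boundaries gives v_k = k (123 − k). Substituting k = 85: v_85 = 85 · 38 = 3230.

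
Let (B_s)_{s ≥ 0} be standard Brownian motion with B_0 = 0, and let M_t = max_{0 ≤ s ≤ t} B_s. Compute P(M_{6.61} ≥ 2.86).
P(M_{6.61} ≥ 2.86) = 2·P(B_{6.61} ≥ 2.86) = 2(1 − Φ(2.86/√6.61)) ≈ 0.2660

By the reflection principle for Brownian motion, P(M_t ≥ a) = 2 · P(B_t ≥ a) for a ≥ 0. Since B_t ~ N(0, t), P(B_t ≥ 2.86) = 1 − Φ(2.86/√t) = 1 − Φ(2.86/√6.61) = 1 − Φ(1.1124). So
  P(M_{6.61} ≥ 2.86) = 2(1 − Φ(1.1124)) ≈ 0.2660.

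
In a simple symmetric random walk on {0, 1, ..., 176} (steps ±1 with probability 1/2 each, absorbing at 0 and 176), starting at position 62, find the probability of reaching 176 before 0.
P(hit 176 before 0) = 62/176 = 31/88

Let u_k = P(hit 176 before 0 | start at k). Then u_0 = 0, u_176 = 1, and u_k = u_{k-1}/2 + u_{k+1}/2 for 1 ≤ k ≤ 175. This harmonic recurrence is solved by u_k = k/176, giving u_62 = 62/176 = 31/88.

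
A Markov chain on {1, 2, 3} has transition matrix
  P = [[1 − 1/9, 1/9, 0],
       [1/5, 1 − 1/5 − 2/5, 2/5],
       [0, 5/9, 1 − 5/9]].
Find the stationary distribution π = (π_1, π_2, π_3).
π = (45/88, 25/88, 9/44)

This is a birth-death chain on three states, which satisfies detailed balance: π_1 · P_{12} = π_2 · P_{21} and π_2 · P_{23} = π_3 · P_{32}.
From π_1 · 1/9 = π_2 · 1/5: π_2/π_1 = (1/9)/(1/5) = 5/9.
From π_2 · 2/5 = π_3 · 5/9: π_3/π_2 = (2/5)/(5/9) = 18/25.
Take π_1 proportional to 1; then unnormalized π = (1, 5/9, 2/5). Normalize by dividing by the sum 88/45:
  π = (45/88, 25/88, 9/44).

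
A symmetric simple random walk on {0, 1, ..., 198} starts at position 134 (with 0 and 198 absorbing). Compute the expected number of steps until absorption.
E[τ | X_0 = 134] = 8576

Let v_k = E[τ | X_0 = k]. Boundary: v_0 = v_198 = 0. Recurrence: v_k = 1 + (v_{k-1} + v_{k+1})/2 for 1 ≤ k ≤ 197. The particular solution to v_k − (v_{k-1} + v_{k+1})/2 = 1 is v_k = −k^2. Adding homogeneous solution A + B k and matching boundaries gives v_k = k (198 − k). Substituting k = 134: v_134 = 134 · 64 = 8576.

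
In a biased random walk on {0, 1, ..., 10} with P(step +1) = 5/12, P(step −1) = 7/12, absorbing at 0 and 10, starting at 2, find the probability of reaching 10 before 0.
P(hit 10 before 0) = (1 − (7/5)^2) / (1 − (7/5)^10) = 390625/11362901

Let u_k denote P(reach 10 before 0 | start at k). Boundary: u_0 = 0, u_10 = 1. Recurrence: u_k = 5/12·u_{k+1} + 7/12·u_{k-1} for 1 ≤ k ≤ 9. Try u_k = A + B·r^k with r = q/p = (7/12)/(5/12) = 7/5. Substitution satisfies the recurrence; boundary conditions give:
  u_k = (1 − r^k) / (1 − r^N) = (1 − (7/5)^2) / (1 − (7/5)^10) = 390625/11362901.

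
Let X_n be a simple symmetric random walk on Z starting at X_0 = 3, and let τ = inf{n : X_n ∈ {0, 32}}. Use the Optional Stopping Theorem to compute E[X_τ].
E[X_τ] = 3

X_n is a martingale and τ is a bounded-mean stopping time (indeed τ is finite a.s. with bounded expectation since the walk is in a bounded region). By the OST, E[X_τ] = E[X_0] = 3. Equivalently: E[X_τ] = 32 · P(hit 32 first) + 0 · P(hit 0 first) = 32 · (3/32) = 3.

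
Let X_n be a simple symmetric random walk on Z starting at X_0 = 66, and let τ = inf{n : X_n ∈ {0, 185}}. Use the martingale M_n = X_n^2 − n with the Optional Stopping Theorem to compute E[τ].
E[τ] = 7854

M_n = X_n^2 − n is a martingale (since E[X_{n+1}^2 | F_n] = X_n^2 + 1). By OST (τ has finite mean in a bounded region), E[M_τ] = E[M_0] = X_0^2 − 0 = 66^2 = 4356. Also E[M_τ] = E[X_τ^2] − E[τ]. The walk exits at 0 or 185, with P(hit 185 first) = 66/185, so E[X_τ^2] = 185^2 · 66/185 + 0 = 12210. Thus E[τ] = E[X_τ^2] − E[M_τ] = 12210 − 4356 = 7854 = 66(185 − 66) = 7854.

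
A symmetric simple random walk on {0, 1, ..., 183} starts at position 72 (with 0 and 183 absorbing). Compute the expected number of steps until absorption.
E[τ | X_0 = 72] = 7992

Let v_k = E[τ | X_0 = k]. Boundary: v_0 = v_183 = 0. Recurrence: v_k = 1 + (v_{k-1} + v_{k+1})/2 for 1 ≤ k ≤ 182. The particular solution to v_k − (v_{k-1} + v_{k+1})/2 = 1 is v_k = −k^2. Adding homogeneous solution A + B k and matching boundaries gives v_k = k (183 − k). Substituting k = 72: v_72 = 72 · 111 = 7992.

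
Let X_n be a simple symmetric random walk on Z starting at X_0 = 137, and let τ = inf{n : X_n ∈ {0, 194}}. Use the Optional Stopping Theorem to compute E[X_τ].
E[X_τ] = 137

X_n is a martingale and τ is a bounded-mean stopping time (indeed τ is finite a.s. with bounded expectation since the walk is in a bounded region). By the OST, E[X_τ] = E[X_0] = 137. Equivalently: E[X_τ] = 194 · P(hit 194 first) + 0 · P(hit 0 first) = 194 · (137/194) = 137.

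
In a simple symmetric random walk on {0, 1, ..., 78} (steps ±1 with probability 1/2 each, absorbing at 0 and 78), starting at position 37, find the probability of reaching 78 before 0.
P(hit 78 before 0) = 37/78

Let u_k = P(hit 78 before 0 | start at k). Then u_0 = 0, u_78 = 1, and u_k = u_{k-1}/2 + u_{k+1}/2 for 1 ≤ k ≤ 77. This harmonic recurrence is solved by u_k = k/78, giving u_37 = 37/78.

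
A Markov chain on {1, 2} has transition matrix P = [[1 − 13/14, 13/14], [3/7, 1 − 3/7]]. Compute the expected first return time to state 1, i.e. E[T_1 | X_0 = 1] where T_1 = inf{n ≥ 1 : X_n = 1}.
E[T_1 | X_0 = 1] = 1/π_1 = 19/6

For an irreducible recurrent Markov chain with stationary distribution π, E[T_i | X_0 = i] = 1/π_i (Kac's formula). Here π_1 = (3/7)/(13/14 + 3/7) = (3/7)/(19/14) = 6/19, so E[T_1 | X_0 = 1] = 1/π_1 = (13/14 + 3/7)/(3/7) = (19/14)/(3/7) = 19/6.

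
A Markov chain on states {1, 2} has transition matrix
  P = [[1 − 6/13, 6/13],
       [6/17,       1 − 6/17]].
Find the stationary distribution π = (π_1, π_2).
π_1 = 13/30, π_2 = 17/30

Solve πP = π with π_1 + π_2 = 1. From πP = π: π_1 · (1 − 6/13) + π_2 · 6/17 = π_1 ⇒ π_2 · 6/17 = π_1 · 6/13 ⇒ π_2/π_1 = (6/13)/(6/17) = 17/13. Together with π_1 + π_2 = 1:
  π_1 = (6/17)/(6/13 + 6/17) = (6/17)/(180/221) = 13/30,
  π_2 = (6/13)/(6/13 + 6/17) = (6/13)/(180/221) = 17/30.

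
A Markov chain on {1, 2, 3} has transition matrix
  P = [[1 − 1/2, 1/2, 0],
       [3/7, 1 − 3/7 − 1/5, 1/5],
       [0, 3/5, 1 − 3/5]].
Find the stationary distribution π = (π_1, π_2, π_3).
π = (9/23, 21/46, 7/46)

This is a birth-death chain on three states, which satisfies detailed balance: π_1 · P_{12} = π_2 · P_{21} and π_2 · P_{23} = π_3 · P_{32}.
From π_1 · 1/2 = π_2 · 3/7: π_2/π_1 = (1/2)/(3/7) = 7/6.
From π_2 · 1/5 = π_3 · 3/5: π_3/π_2 = (1/5)/(3/5) = 1/3.
Take π_1 proportional to 1; then unnormalized π = (1, 7/6, 7/18). Normalize by dividing by the sum 23/9:
  π = (9/23, 21/46, 7/46).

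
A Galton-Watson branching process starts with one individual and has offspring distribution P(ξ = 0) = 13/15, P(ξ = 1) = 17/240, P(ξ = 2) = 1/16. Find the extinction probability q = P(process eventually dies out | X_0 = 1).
q = 1

Mean offspring μ = 0·13/15 + 1·17/240 + 2·1/16 = 47/240 ≤ 1. For μ ≤ 1 with offspring not concentrated at 1, the Galton-Watson process goes extinct almost surely, so q = 1.
(Algebraic check: The pgf is f(s) = 13/15 + 17/240·s + 1/16·s². The extinction probability q is the smallest fixed point of f in [0, 1]. Setting s = f(s):
  1/16·s² + (17/240 − 1)·s + 13/15 = 0
  1/16·s² − (13/15 + 1/16)·s + 13/15 = 0
which factors as (s − 1)·(1/16·s − 13/15) = 0, giving roots s = 1 and s = (13/15)/(1/16) = 208/15. Since 208/15 ≥ 1, the smallest root in [0, 1] is s = 1.)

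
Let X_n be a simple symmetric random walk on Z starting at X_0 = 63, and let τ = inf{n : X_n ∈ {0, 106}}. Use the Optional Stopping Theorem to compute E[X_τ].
E[X_τ] = 63

X_n is a martingale and τ is a bounded-mean stopping time (indeed τ is finite a.s. with bounded expectation since the walk is in a bounded region). By the OST, E[X_τ] = E[X_0] = 63. Equivalently: E[X_τ] = 106 · P(hit 106 first) + 0 · P(hit 0 first) = 106 · (63/106) = 63.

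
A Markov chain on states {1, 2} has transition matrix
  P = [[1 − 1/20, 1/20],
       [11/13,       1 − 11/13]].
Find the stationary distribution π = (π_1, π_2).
π_1 = 220/233, π_2 = 13/233

Solve πP = π with π_1 + π_2 = 1. From πP = π: π_1 · (1 − 1/20) + π_2 · 11/13 = π_1 ⇒ π_2 · 11/13 = π_1 · 1/20 ⇒ π_2/π_1 = (1/20)/(11/13) = 13/220. Together with π_1 + π_2 = 1:
  π_1 = (11/13)/(1/20 + 11/13) = (11/13)/(233/260) = 220/233,
  π_2 = (1/20)/(1/20 + 11/13) = (1/20)/(233/260) = 13/233.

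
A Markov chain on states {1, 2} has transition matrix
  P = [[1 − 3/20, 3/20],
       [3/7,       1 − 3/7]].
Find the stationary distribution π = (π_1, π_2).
π_1 = 20/27, π_2 = 7/27

Solve πP = π with π_1 + π_2 = 1. From πP = π: π_1 · (1 − 3/20) + π_2 · 3/7 = π_1 ⇒ π_2 · 3/7 = π_1 · 3/20 ⇒ π_2/π_1 = (3/20)/(3/7) = 7/20. Together with π_1 + π_2 = 1:
  π_1 = (3/7)/(3/20 + 3/7) = (3/7)/(81/140) = 20/27,
  π_2 = (3/20)/(3/20 + 3/7) = (3/20)/(81/140) = 7/27.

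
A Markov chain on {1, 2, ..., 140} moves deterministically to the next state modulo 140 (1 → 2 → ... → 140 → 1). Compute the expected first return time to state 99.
E[T_99 | X_0 = 99] = 140

The chain cycles deterministically, so starting at state 99 it returns in exactly 140 steps. Equivalently, the stationary distribution is uniform π_j = 1/140 for every state j, so by Kac's formula E[T_99] = 1/π_99 = 140.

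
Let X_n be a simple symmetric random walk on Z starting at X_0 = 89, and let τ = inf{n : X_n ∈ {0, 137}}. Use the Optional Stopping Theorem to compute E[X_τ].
E[X_τ] = 89

X_n is a martingale and τ is a bounded-mean stopping time (indeed τ is finite a.s. with bounded expectation since the walk is in a bounded region). By the OST, E[X_τ] = E[X_0] = 89. Equivalently: E[X_τ] = 137 · P(hit 137 first) + 0 · P(hit 0 first) = 137 · (89/137) = 89.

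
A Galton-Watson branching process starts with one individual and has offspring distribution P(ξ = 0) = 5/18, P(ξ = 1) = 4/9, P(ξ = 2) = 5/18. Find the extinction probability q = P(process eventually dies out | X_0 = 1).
q = 1

Mean offspring μ = 0·5/18 + 1·4/9 + 2·5/18 = 1 ≤ 1. For μ ≤ 1 with offspring not concentrated at 1, the Galton-Watson process goes extinct almost surely, so q = 1.
(Algebraic check: The pgf is f(s) = 5/18 + 4/9·s + 5/18·s². The extinction probability q is the smallest fixed point of f in [0, 1]. Setting s = f(s):
  5/18·s² + (4/9 − 1)·s + 5/18 = 0
  5/18·s² − (5/18 + 5/18)·s + 5/18 = 0
which factors as (s − 1)·(5/18·s − 5/18) = 0, giving roots s = 1 and s = (5/18)/(5/18) = 1. Since 1 ≥ 1, the smallest root in [0, 1] is s = 1.)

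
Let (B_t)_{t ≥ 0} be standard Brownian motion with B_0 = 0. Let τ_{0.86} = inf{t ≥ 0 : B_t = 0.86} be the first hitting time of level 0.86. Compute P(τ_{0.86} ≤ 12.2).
P(τ_{0.86} ≤ 12.2) = 2(1 − Φ(0.86/√12.2)) = 2(1 − Φ(0.2462)) ≈ 0.8055

By the reflection principle for standard BM, P(τ_b ≤ t) = 2 · P(B_t ≥ b). Since B_t ~ N(0, t), P(B_t ≥ 0.86) = 1 − Φ(0.86/√t) = 1 − Φ(0.86/√12.2) = 1 − Φ(0.2462) ≈ 0.40276. Doubling: P(τ_{0.86} ≤ 12.2) ≈ 2 · 0.40276 = 0.80552 ≈ 0.8055.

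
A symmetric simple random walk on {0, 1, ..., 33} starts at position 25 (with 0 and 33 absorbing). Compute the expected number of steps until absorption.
E[τ | X_0 = 25] = 200

Let v_k = E[τ | X_0 = k]. Boundary: v_0 = v_33 = 0. Recurrence: v_k = 1 + (v_{k-1} + v_{k+1})/2 for 1 ≤ k ≤ 32. The particular solution to v_k − (v_{k-1} + v_{k+1})/2 = 1 is v_k = −k^2. Adding homogeneous solution A + B k and matching boundaries gives v_k = k (33 − k). Substituting k = 25: v_25 = 25 · 8 = 200.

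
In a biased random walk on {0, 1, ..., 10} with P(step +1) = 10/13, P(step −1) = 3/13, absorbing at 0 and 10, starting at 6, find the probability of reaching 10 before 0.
P(hit 10 before 0) = (1 − (3/10)^6) / (1 − (3/10)^10) = 109810000/109889461

Let u_k denote P(reach 10 before 0 | start at k). Boundary: u_0 = 0, u_10 = 1. Recurrence: u_k = 10/13·u_{k+1} + 3/13·u_{k-1} for 1 ≤ k ≤ 9. Try u_k = A + B·r^k with r = q/p = (3/13)/(10/13) = 3/10. Substitution satisfies the recurrence; boundary conditions give:
  u_k = (1 − r^k) / (1 − r^N) = (1 − (3/10)^6) / (1 − (3/10)^10) = 109810000/109889461.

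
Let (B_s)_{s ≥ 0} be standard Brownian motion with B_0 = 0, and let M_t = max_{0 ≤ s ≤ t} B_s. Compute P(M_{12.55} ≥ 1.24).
P(M_{12.55} ≥ 1.24) = 2·P(B_{12.55} ≥ 1.24) = 2(1 − Φ(1.24/√12.55)) ≈ 0.7263

By the reflection principle for Brownian motion, P(M_t ≥ a) = 2 · P(B_t ≥ a) for a ≥ 0. Since B_t ~ N(0, t), P(B_t ≥ 1.24) = 1 − Φ(1.24/√t) = 1 − Φ(1.24/√12.55) = 1 − Φ(0.3500). So
  P(M_{12.55} ≥ 1.24) = 2(1 − Φ(0.3500)) ≈ 0.7263.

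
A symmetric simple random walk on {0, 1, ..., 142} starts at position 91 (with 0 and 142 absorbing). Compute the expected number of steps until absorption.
E[τ | X_0 = 91] = 4641

Let v_k = E[τ | X_0 = k]. Boundary: v_0 = v_142 = 0. Recurrence: v_k = 1 + (v_{k-1} + v_{k+1})/2 for 1 ≤ k ≤ 141. The particular solution to v_k − (v_{k-1} + v_{k+1})/2 = 1 is v_k = −k^2. Adding homogeneous solution A + B k and matching boundaries gives v_k = k (142 − k). Substituting k = 91: v_91 = 91 · 51 = 4641.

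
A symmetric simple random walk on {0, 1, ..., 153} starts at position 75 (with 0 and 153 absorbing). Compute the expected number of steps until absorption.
E[τ | X_0 = 75] = 5850

Let v_k = E[τ | X_0 = k]. Boundary: v_0 = v_153 = 0. Recurrence: v_k = 1 + (v_{k-1} + v_{k+1})/2 for 1 ≤ k ≤ 152. The particular solution to v_k − (v_{k-1} + v_{k+1})/2 = 1 is v_k = −k^2. Adding homogeneous solution A + B k and matching boundaries gives v_k = k (153 − k). Substituting k = 75: v_75 = 75 · 78 = 5850.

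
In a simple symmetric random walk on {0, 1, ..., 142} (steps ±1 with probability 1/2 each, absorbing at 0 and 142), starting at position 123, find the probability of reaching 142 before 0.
P(hit 142 before 0) = 123/142

Let u_k = P(hit 142 before 0 | start at k). Then u_0 = 0, u_142 = 1, and u_k = u_{k-1}/2 + u_{k+1}/2 for 1 ≤ k ≤ 141. This harmonic recurrence is solved by u_k = k/142, giving u_123 = 123/142.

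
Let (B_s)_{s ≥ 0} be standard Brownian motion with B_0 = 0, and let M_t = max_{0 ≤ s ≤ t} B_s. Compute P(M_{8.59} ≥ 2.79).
P(M_{8.59} ≥ 2.79) = 2·P(B_{8.59} ≥ 2.79) = 2(1 − Φ(2.79/√8.59)) ≈ 0.3411

By the reflection principle for Brownian motion, P(M_t ≥ a) = 2 · P(B_t ≥ a) for a ≥ 0. Since B_t ~ N(0, t), P(B_t ≥ 2.79) = 1 − Φ(2.79/√t) = 1 − Φ(2.79/√8.59) = 1 − Φ(0.9519). So
  P(M_{8.59} ≥ 2.79) = 2(1 − Φ(0.9519)) ≈ 0.3411.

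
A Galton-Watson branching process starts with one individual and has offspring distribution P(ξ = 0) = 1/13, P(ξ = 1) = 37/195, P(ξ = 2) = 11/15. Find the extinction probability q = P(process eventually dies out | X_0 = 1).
q = 15/143

The pgf is f(s) = 1/13 + 37/195·s + 11/15·s². The extinction probability q is the smallest fixed point of f in [0, 1]. Setting s = f(s):
  11/15·s² + (37/195 − 1)·s + 1/13 = 0
  11/15·s² − (1/13 + 11/15)·s + 1/13 = 0
which factors as (s − 1)·(11/15·s − 1/13) = 0, giving roots s = 1 and s = (1/13)/(11/15) = 15/143.
Mean offspring μ = 37/195 + 2·11/15 = 323/195 > 1 (supercritical), so q < 1. The extinction probability is the smaller root: q = (1/13)/(11/15) = 15/143.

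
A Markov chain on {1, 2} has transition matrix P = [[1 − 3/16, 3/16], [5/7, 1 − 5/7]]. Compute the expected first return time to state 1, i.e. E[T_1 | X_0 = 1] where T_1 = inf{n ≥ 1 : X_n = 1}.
E[T_1 | X_0 = 1] = 1/π_1 = 101/80

For an irreducible recurrent Markov chain with stationary distribution π, E[T_i | X_0 = i] = 1/π_i (Kac's formula). Here π_1 = (5/7)/(3/16 + 5/7) = (5/7)/(101/112) = 80/101, so E[T_1 | X_0 = 1] = 1/π_1 = (3/16 + 5/7)/(5/7) = (101/112)/(5/7) = 101/80.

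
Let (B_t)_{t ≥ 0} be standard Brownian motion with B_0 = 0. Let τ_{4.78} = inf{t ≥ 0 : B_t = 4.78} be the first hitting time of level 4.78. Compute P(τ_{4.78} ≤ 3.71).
P(τ_{4.78} ≤ 3.71) = 2(1 − Φ(4.78/√3.71)) = 2(1 − Φ(2.4817)) ≈ 0.0131

By the reflection principle for standard BM, P(τ_b ≤ t) = 2 · P(B_t ≥ b). Since B_t ~ N(0, t), P(B_t ≥ 4.78) = 1 − Φ(4.78/√t) = 1 − Φ(4.78/√3.71) = 1 − Φ(2.4817) ≈ 0.00654. Doubling: P(τ_{4.78} ≤ 3.71) ≈ 2 · 0.00654 = 0.01308 ≈ 0.0131.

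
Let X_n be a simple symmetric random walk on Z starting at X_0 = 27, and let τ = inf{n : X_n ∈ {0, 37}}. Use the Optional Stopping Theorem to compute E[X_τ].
E[X_τ] = 27

X_n is a martingale and τ is a bounded-mean stopping time (indeed τ is finite a.s. with bounded expectation since the walk is in a bounded region). By the OST, E[X_τ] = E[X_0] = 27. Equivalently: E[X_τ] = 37 · P(hit 37 first) + 0 · P(hit 0 first) = 37 · (27/37) = 27.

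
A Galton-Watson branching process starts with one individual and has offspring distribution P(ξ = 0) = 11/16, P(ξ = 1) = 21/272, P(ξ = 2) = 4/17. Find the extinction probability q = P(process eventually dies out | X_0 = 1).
q = 1

Mean offspring μ = 0·11/16 + 1·21/272 + 2·4/17 = 149/272 ≤ 1. For μ ≤ 1 with offspring not concentrated at 1, the Galton-Watson process goes extinct almost surely, so q = 1.
(Algebraic check: The pgf is f(s) = 11/16 + 21/272·s + 4/17·s². The extinction probability q is the smallest fixed point of f in [0, 1]. Setting s = f(s):
  4/17·s² + (21/272 − 1)·s + 11/16 = 0
  4/17·s² − (11/16 + 4/17)·s + 11/16 = 0
which factors as (s − 1)·(4/17·s − 11/16) = 0, giving roots s = 1 and s = (11/16)/(4/17) = 187/64. Since 187/64 ≥ 1, the smallest root in [0, 1] is s = 1.)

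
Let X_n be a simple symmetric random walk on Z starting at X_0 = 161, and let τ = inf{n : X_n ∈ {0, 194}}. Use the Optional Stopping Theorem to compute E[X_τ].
E[X_τ] = 161

X_n is a martingale and τ is a bounded-mean stopping time (indeed τ is finite a.s. with bounded expectation since the walk is in a bounded region). By the OST, E[X_τ] = E[X_0] = 161. Equivalently: E[X_τ] = 194 · P(hit 194 first) + 0 · P(hit 0 first) = 194 · (161/194) = 161.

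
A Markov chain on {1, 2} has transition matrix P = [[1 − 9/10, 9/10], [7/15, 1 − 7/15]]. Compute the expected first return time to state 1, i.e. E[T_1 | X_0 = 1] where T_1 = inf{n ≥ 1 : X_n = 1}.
E[T_1 | X_0 = 1] = 1/π_1 = 41/14

For an irreducible recurrent Markov chain with stationary distribution π, E[T_i | X_0 = i] = 1/π_i (Kac's formula). Here π_1 = (7/15)/(9/10 + 7/15) = (7/15)/(41/30) = 14/41, so E[T_1 | X_0 = 1] = 1/π_1 = (9/10 + 7/15)/(7/15) = (41/30)/(7/15) = 41/14.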